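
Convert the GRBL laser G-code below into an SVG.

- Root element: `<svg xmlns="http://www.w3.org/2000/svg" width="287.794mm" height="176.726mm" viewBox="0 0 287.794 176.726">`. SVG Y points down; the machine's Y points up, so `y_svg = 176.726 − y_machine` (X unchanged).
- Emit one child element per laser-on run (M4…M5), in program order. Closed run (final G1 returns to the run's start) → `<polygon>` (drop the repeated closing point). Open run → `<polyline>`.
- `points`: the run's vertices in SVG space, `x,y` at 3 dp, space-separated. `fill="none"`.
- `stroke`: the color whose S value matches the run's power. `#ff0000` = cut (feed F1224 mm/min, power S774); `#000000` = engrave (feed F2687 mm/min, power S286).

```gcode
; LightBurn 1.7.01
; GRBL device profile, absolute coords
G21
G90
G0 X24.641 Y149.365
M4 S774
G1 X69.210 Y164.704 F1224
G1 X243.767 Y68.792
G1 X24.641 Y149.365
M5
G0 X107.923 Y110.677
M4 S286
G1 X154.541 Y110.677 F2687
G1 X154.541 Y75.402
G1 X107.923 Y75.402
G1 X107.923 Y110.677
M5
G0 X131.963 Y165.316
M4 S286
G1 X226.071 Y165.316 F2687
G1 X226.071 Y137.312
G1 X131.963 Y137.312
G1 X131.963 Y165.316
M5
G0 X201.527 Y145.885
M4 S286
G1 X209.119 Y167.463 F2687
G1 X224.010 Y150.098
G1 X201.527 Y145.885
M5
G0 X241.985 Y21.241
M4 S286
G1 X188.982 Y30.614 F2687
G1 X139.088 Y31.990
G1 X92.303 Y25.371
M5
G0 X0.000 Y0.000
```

Each laser-on run becomes one SVG element. Flip Y back into SVG space with y_svg = 176.726 − y_machine.

Run 1: power S774 maps to stroke `#ff0000` (cut). The run returns to its start, so emit a `<polygon>` with points (Y-flipped): 24.641,27.361 69.210,12.022 243.767,107.934.

Run 2: the run's S286 means `#000000` (engrave). The run returns to its start, so emit a `<polygon>` with points (Y-flipped): 107.923,66.049 154.541,66.049 154.541,101.324 107.923,101.324.

Run 3: S286 ⇒ engrave layer `#000000`. The run returns to its start, so emit a `<polygon>` with points (Y-flipped): 131.963,11.410 226.071,11.410 226.071,39.414 131.963,39.414.

Run 4: S286 ⇒ engrave layer `#000000`. The run returns to its start, so emit a `<polygon>` with points (Y-flipped): 201.527,30.841 209.119,9.263 224.010,26.628.

Run 5: power S286 maps to stroke `#000000` (engrave). The run is open, so emit a `<polyline>` with points (Y-flipped): 241.985,155.485 188.982,146.112 139.088,144.736 92.303,151.355.

<svg xmlns="http://www.w3.org/2000/svg" width="287.794mm" height="176.726mm" viewBox="0 0 287.794 176.726">
  <polygon points="24.641,27.361 69.210,12.022 243.767,107.934" fill="none" stroke="#ff0000"/>
  <polygon points="107.923,66.049 154.541,66.049 154.541,101.324 107.923,101.324" fill="none" stroke="#000000"/>
  <polygon points="131.963,11.410 226.071,11.410 226.071,39.414 131.963,39.414" fill="none" stroke="#000000"/>
  <polygon points="201.527,30.841 209.119,9.263 224.010,26.628" fill="none" stroke="#000000"/>
  <polyline points="241.985,155.485 188.982,146.112 139.088,144.736 92.303,151.355" fill="none" stroke="#000000"/>
</svg>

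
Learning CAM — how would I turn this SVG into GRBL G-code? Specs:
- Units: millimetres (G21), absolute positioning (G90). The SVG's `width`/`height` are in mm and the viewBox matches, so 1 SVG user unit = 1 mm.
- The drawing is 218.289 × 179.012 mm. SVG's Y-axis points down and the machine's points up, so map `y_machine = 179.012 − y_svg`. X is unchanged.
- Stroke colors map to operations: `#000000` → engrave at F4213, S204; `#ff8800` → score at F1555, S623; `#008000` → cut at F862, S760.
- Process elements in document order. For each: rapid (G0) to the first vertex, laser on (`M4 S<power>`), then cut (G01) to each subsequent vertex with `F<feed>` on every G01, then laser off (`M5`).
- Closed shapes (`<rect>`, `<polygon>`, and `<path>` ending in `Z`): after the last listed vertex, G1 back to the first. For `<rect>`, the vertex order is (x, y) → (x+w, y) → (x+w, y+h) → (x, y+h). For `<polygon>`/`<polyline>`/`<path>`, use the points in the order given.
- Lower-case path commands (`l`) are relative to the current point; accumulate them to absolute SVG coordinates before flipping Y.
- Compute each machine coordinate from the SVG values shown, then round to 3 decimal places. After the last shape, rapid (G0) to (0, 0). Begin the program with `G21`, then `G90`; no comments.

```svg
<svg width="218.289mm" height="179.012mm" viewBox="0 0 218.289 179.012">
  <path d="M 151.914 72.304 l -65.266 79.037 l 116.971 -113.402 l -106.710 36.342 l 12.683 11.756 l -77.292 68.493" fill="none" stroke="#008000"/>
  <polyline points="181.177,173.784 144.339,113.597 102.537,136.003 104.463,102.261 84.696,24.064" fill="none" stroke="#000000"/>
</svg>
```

Since the viewBox matches the mm dimensions, user units are millimetres directly. The only transform is the Y-flip y_m = 179.012 − y_svg.

Shape 1 is a open polyline drawn with `<path>`. Its stroke #008000 means cut at S760, F862. After flipping Y the toolpath is (151.914,106.708) → (86.648,27.671) → (203.619,141.073) → (96.909,104.731) → (109.592,92.975) → (32.300,24.482).

Shape 2 is a open polyline drawn with `<polyline>`. Its stroke #000000 means engrave at S204, F4213. After flipping Y the toolpath is (181.177,5.228) → (144.339,65.415) → (102.537,43.009) → (104.463,76.751) → (84.696,154.948).

G21
G90
G0 X151.914 Y106.708
M4 S760
G01 X86.648 Y27.671 F862
G01 X203.619 Y141.073 F862
G01 X96.909 Y104.731 F862
G01 X109.592 Y92.975 F862
G01 X32.300 Y24.482 F862
M5
G0 X181.177 Y5.228
M4 S204
G01 X144.339 Y65.415 F4213
G01 X102.537 Y43.009 F4213
G01 X104.463 Y76.751 F4213
G01 X84.696 Y154.948 F4213
M5
G0 X0.000 Y0.000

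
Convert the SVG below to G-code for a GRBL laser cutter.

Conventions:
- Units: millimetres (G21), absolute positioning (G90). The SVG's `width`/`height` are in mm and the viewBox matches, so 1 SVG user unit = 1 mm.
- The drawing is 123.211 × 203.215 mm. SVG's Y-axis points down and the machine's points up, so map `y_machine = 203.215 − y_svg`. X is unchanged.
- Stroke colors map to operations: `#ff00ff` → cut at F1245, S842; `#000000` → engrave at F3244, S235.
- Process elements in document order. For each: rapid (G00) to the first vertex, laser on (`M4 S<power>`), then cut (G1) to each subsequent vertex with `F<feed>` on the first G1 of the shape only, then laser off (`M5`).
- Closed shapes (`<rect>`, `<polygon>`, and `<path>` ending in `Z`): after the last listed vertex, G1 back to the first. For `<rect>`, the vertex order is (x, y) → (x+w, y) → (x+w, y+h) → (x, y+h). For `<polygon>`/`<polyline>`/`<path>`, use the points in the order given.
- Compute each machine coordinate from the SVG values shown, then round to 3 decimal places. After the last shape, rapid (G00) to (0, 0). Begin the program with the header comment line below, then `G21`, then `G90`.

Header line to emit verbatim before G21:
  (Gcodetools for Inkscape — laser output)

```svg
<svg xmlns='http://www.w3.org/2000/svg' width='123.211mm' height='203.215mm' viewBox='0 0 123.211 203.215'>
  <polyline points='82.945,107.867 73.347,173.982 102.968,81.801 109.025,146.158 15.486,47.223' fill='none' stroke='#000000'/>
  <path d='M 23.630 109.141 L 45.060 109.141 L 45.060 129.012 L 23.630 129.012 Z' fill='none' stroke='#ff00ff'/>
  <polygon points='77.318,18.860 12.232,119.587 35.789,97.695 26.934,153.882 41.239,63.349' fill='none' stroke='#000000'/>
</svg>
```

Since the viewBox matches the mm dimensions, user units are millimetres directly. The only transform is the Y-flip y_m = 203.215 − y_svg.

Shape 1 is a open polyline drawn with `<polyline>`. Its stroke #000000 means engrave at S235, F3244. After flipping Y the toolpath is (82.945,95.348) → (73.347,29.233) → (102.968,121.414) → (109.025,57.057) → (15.486,155.992).

Shape 2 is a rectangle drawn with `<path>`. Its stroke #ff00ff means cut at S842, F1245. After flipping Y the toolpath is (23.630,94.074) → (45.060,94.074) → (45.060,74.203) → (23.630,74.203) → (23.630,94.074), returning to the start.

Shape 3 is a closed polygon drawn with `<polygon>`. Its stroke #000000 means engrave at S235, F3244. After flipping Y the toolpath is (77.318,184.355) → (12.232,83.628) → (35.789,105.520) → (26.934,49.333) → (41.239,139.866) → (77.318,184.355), returning to the start.

(Gcodetools for Inkscape — laser output)
G21
G90
G00 X82.945 Y95.348
M4 S235
G1 X73.347 Y29.233 F3244
G1 X102.968 Y121.414
G1 X109.025 Y57.057
G1 X15.486 Y155.992
M5
G00 X23.630 Y94.074
M4 S842
G1 X45.060 Y94.074 F1245
G1 X45.060 Y74.203
G1 X23.630 Y74.203
G1 X23.630 Y94.074
M5
G00 X77.318 Y184.355
M4 S235
G1 X12.232 Y83.628 F3244
G1 X35.789 Y105.520
G1 X26.934 Y49.333
G1 X41.239 Y139.866
G1 X77.318 Y184.355
M5
G00 X0.000 Y0.000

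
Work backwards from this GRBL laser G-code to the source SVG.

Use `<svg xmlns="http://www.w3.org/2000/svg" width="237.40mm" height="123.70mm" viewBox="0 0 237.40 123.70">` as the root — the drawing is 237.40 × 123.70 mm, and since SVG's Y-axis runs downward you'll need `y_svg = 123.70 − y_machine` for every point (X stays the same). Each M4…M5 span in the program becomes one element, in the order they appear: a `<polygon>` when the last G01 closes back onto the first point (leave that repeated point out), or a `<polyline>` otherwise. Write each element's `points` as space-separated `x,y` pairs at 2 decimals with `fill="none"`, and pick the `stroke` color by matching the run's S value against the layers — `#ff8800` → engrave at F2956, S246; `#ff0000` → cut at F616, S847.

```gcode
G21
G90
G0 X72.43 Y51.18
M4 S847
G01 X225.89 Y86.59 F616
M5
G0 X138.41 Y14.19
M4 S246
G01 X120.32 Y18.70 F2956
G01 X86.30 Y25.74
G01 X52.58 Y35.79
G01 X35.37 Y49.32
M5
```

<svg xmlns="http://www.w3.org/2000/svg" width="237.40mm" height="123.70mm" viewBox="0 0 237.40 123.70">
  <polyline points="72.43,72.52 225.89,37.11" fill="none" stroke="#ff0000"/>
  <polyline points="138.41,109.51 120.32,105.00 86.30,97.96 52.58,87.91 35.37,74.38" fill="none" stroke="#ff8800"/>
</svg>

Machine Y-up, SVG Y-down with viewBox height 123.70, so y_svg = 123.70 − y_machine; X carries over.

Run 1: S847 ⇒ cut layer `#ff0000`. The run is open, so emit a `<polyline>` with points (Y-flipped): 72.43,72.52 225.89,37.11.

Run 2: the run's S246 means `#ff8800` (engrave). The run is open, so emit a `<polyline>` with points (Y-flipped): 138.41,109.51 120.32,105.00 86.30,97.96 52.58,87.91 35.37,74.38.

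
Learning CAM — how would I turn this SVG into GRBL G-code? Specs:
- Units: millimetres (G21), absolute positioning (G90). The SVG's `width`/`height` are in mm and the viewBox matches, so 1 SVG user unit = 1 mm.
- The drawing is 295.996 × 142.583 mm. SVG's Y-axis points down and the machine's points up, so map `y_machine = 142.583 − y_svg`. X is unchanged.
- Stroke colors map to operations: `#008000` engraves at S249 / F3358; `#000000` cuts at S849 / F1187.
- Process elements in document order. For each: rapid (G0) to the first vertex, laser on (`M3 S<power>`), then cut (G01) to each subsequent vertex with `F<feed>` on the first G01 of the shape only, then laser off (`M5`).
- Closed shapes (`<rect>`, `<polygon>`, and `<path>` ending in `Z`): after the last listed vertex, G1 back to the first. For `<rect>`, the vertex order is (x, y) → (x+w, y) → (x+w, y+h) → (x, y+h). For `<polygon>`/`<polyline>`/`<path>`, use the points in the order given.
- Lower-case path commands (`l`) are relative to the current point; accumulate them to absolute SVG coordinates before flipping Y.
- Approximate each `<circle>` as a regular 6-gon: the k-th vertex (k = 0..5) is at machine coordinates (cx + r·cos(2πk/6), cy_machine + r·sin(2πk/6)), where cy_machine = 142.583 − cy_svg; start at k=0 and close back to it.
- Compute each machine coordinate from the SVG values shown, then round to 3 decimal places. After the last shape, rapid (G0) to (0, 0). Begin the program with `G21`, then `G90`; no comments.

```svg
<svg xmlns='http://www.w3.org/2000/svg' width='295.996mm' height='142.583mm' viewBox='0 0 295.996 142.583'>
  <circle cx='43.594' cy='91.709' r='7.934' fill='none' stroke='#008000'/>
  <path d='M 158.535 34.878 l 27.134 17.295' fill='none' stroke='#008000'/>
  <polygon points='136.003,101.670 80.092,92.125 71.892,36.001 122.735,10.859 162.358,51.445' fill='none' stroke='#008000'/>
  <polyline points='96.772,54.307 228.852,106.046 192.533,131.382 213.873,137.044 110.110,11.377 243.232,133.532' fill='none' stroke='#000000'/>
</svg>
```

G21
G90
G0 X51.528 Y50.874
M3 S249
G01 X47.561 Y57.745 F3358
G01 X39.627 Y57.745
G01 X35.660 Y50.874
G01 X39.627 Y44.003
G01 X47.561 Y44.003
G01 X51.528 Y50.874
M5
G0 X158.535 Y107.705
M3 S249
G01 X185.669 Y90.410 F3358
M5
G0 X136.003 Y40.913
M3 S249
G01 X80.092 Y50.458 F3358
G01 X71.892 Y106.582
G01 X122.735 Y131.724
G01 X162.358 Y91.138
G01 X136.003 Y40.913
M5
G0 X96.772 Y88.276
M3 S849
G01 X228.852 Y36.537 F1187
G01 X192.533 Y11.201
G01 X213.873 Y5.539
G01 X110.110 Y131.206
G01 X243.232 Y9.051
M5
G0 X0.000 Y0.000

viewBox `0 0 295.996 142.583` with mm width/height → 1 unit = 1 mm. Flip: y_m = 142.583 − y_svg.

**Shape 1** — `<circle>` circle, stroke `#008000` → engrave (S249, F3358). Machine vertices: (51.528,50.874) → (47.561,57.745) → (39.627,57.745) → (35.660,50.874) → (39.627,44.003) → (47.561,44.003) → (51.528,50.874). Closed: final G1 returns to the first vertex.

**Shape 2** — `<path>` line segment, stroke `#008000` → engrave (S249, F3358). Machine vertices: (158.535,107.705) → (185.669,90.410). Open path.

**Shape 3** — `<polygon>` regular polygon, stroke `#008000` → engrave (S249, F3358). Machine vertices: (136.003,40.913) → (80.092,50.458) → (71.892,106.582) → (122.735,131.724) → (162.358,91.138) → (136.003,40.913). Closed: final G1 returns to the first vertex.

**Shape 4** — `<polyline>` open polyline, stroke `#000000` → cut (S849, F1187). Machine vertices: (96.772,88.276) → (228.852,36.537) → (192.533,11.201) → (213.873,5.539) → (110.110,131.206) → (243.232,9.051). Open path.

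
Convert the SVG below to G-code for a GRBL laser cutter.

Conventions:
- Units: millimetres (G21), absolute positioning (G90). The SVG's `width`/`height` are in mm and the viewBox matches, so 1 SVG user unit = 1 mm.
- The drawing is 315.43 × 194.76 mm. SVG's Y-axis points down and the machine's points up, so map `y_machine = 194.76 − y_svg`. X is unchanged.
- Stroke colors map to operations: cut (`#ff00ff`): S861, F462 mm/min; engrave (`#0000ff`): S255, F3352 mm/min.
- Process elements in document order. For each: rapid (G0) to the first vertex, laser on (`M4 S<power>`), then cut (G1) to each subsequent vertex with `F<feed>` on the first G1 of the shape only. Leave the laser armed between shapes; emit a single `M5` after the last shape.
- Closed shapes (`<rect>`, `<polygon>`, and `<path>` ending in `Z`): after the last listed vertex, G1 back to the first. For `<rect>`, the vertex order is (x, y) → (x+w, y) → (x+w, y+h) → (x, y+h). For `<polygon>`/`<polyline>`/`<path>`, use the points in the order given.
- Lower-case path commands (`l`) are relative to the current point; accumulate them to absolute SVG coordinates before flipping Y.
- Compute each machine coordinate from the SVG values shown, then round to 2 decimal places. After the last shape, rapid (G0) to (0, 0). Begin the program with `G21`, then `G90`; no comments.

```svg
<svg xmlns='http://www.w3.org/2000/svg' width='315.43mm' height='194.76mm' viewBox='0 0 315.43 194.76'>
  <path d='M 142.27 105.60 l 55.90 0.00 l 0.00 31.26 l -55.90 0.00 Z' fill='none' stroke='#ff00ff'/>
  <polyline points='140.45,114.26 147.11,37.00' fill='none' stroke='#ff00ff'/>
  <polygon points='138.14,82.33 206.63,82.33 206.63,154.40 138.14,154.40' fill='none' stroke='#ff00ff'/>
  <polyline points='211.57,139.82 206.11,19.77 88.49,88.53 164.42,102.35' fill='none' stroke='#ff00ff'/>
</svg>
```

viewBox `0 0 315.43 194.76` with mm width/height → 1 unit = 1 mm. Flip: y_m = 194.76 − y_svg.

**Shape 1** — `<path>` rectangle, stroke `#ff00ff` → cut (S861, F462). Machine vertices: (142.27,89.16) → (198.17,89.16) → (198.17,57.90) → (142.27,57.90) → (142.27,89.16). Closed: final G1 returns to the first vertex.

**Shape 2** — `<polyline>` line segment, stroke `#ff00ff` → cut (S861, F462). Machine vertices: (140.45,80.50) → (147.11,157.76). Open path.

**Shape 3** — `<polygon>` rectangle, stroke `#ff00ff` → cut (S861, F462). Machine vertices: (138.14,112.43) → (206.63,112.43) → (206.63,40.36) → (138.14,40.36) → (138.14,112.43). Closed: final G1 returns to the first vertex.

**Shape 4** — `<polyline>` open polyline, stroke `#ff00ff` → cut (S861, F462). Machine vertices: (211.57,54.94) → (206.11,174.99) → (88.49,106.23) → (164.42,92.41). Open path.

G21
G90
G0 X142.27 Y89.16
M4 S861
G1 X198.17 Y89.16 F462
G1 X198.17 Y57.90
G1 X142.27 Y57.90
G1 X142.27 Y89.16
G0 X140.45 Y80.50
M4 S861
G1 X147.11 Y157.76 F462
G0 X138.14 Y112.43
M4 S861
G1 X206.63 Y112.43 F462
G1 X206.63 Y40.36
G1 X138.14 Y40.36
G1 X138.14 Y112.43
G0 X211.57 Y54.94
M4 S861
G1 X206.11 Y174.99 F462
G1 X88.49 Y106.23
G1 X164.42 Y92.41
M5
G0 X0.00 Y0.00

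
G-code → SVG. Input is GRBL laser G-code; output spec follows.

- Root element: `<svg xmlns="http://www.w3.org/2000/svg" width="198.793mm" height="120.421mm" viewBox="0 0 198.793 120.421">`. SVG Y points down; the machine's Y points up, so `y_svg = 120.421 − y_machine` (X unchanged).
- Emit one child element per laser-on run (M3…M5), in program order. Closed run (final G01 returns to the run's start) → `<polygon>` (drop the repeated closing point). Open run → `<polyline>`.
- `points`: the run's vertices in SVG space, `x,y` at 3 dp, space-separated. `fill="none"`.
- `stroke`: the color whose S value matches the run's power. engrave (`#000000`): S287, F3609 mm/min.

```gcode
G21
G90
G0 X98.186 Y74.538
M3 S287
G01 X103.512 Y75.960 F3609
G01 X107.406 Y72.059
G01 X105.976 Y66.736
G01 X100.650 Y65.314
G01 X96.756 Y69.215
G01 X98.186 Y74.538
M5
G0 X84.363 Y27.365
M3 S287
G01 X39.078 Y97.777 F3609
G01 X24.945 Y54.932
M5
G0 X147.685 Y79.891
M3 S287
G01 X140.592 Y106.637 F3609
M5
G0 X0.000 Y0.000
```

y_svg = 120.421 − y_m. Every run uses S287, so all elements get stroke `#000000` (engrave).

[1] closed run; points: 98.186,45.883 103.512,44.461 107.406,48.362 105.976,53.685 100.650,55.107 96.756,51.206

[2] open run; points: 84.363,93.056 39.078,22.644 24.945,65.489

[3] open run; points: 147.685,40.530 140.592,13.784

<svg xmlns="http://www.w3.org/2000/svg" width="198.793mm" height="120.421mm" viewBox="0 0 198.793 120.421">
  <polygon points="98.186,45.883 103.512,44.461 107.406,48.362 105.976,53.685 100.650,55.107 96.756,51.206" fill="none" stroke="#000000"/>
  <polyline points="84.363,93.056 39.078,22.644 24.945,65.489" fill="none" stroke="#000000"/>
  <polyline points="147.685,40.530 140.592,13.784" fill="none" stroke="#000000"/>
</svg>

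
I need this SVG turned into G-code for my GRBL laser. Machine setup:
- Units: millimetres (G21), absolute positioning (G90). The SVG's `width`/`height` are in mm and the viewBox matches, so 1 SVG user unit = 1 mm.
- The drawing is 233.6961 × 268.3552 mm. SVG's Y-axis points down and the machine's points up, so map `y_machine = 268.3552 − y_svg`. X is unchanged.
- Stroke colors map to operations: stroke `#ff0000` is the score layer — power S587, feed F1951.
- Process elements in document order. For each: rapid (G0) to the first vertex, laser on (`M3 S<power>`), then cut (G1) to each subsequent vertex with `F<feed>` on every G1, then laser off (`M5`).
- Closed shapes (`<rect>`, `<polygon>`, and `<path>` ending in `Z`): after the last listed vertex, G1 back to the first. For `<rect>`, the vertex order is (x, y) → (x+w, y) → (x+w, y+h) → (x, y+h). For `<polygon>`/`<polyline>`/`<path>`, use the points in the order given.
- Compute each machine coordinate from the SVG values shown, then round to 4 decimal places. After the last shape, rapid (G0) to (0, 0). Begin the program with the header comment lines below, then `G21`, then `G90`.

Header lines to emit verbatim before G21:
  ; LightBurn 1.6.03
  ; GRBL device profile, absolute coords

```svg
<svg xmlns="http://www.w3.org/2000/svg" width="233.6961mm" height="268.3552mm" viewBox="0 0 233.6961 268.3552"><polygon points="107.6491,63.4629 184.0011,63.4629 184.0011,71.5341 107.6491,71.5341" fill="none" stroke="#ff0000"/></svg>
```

Since the viewBox matches the mm dimensions, user units are millimetres directly. The only transform is the Y-flip y_m = 268.3552 − y_svg.

Shape 1 is a rectangle drawn with `<polygon>`. Its stroke #ff0000 means score at S587, F1951. After flipping Y the toolpath is (107.6491,204.8923) → (184.0011,204.8923) → (184.0011,196.8211) → (107.6491,196.8211) → (107.6491,204.8923), returning to the start.

; LightBurn 1.6.03
; GRBL device profile, absolute coords
G21
G90
G0 X107.6491 Y204.8923
M3 S587
G1 X184.0011 Y204.8923 F1951
G1 X184.0011 Y196.8211 F1951
G1 X107.6491 Y196.8211 F1951
G1 X107.6491 Y204.8923 F1951
M5
G0 X0.0000 Y0.0000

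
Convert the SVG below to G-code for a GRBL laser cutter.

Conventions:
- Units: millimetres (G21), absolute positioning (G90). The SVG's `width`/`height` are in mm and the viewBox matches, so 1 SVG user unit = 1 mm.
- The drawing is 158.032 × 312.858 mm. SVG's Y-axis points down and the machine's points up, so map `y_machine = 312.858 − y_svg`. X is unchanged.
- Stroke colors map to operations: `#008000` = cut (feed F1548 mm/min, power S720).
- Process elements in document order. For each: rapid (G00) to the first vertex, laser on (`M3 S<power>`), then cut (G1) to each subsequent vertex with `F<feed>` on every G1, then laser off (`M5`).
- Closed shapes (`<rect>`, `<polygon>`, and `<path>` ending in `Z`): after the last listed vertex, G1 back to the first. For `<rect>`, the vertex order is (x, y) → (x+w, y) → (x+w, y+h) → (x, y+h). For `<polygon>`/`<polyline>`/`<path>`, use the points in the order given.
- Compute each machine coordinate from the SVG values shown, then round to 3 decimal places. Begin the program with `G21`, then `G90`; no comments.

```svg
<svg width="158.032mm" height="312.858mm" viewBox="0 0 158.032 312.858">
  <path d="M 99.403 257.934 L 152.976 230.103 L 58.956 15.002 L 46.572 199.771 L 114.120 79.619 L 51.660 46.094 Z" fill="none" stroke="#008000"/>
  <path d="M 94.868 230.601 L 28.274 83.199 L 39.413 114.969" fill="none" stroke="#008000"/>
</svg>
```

Since the viewBox matches the mm dimensions, user units are millimetres directly. The only transform is the Y-flip y_m = 312.858 − y_svg.

Shape 1 is a closed polygon drawn with `<path>`. Its stroke #008000 means cut at S720, F1548. After flipping Y the toolpath is (99.403,54.924) → (152.976,82.755) → (58.956,297.856) → (46.572,113.087) → (114.120,233.239) → (51.660,266.764) → (99.403,54.924), returning to the start.

Shape 2 is a open polyline drawn with `<path>`. Its stroke #008000 means cut at S720, F1548. After flipping Y the toolpath is (94.868,82.257) → (28.274,229.659) → (39.413,197.889).

G21
G90
G00 X99.403 Y54.924
M3 S720
G1 X152.976 Y82.755 F1548
G1 X58.956 Y297.856 F1548
G1 X46.572 Y113.087 F1548
G1 X114.120 Y233.239 F1548
G1 X51.660 Y266.764 F1548
G1 X99.403 Y54.924 F1548
M5
G00 X94.868 Y82.257
M3 S720
G1 X28.274 Y229.659 F1548
G1 X39.413 Y197.889 F1548
M5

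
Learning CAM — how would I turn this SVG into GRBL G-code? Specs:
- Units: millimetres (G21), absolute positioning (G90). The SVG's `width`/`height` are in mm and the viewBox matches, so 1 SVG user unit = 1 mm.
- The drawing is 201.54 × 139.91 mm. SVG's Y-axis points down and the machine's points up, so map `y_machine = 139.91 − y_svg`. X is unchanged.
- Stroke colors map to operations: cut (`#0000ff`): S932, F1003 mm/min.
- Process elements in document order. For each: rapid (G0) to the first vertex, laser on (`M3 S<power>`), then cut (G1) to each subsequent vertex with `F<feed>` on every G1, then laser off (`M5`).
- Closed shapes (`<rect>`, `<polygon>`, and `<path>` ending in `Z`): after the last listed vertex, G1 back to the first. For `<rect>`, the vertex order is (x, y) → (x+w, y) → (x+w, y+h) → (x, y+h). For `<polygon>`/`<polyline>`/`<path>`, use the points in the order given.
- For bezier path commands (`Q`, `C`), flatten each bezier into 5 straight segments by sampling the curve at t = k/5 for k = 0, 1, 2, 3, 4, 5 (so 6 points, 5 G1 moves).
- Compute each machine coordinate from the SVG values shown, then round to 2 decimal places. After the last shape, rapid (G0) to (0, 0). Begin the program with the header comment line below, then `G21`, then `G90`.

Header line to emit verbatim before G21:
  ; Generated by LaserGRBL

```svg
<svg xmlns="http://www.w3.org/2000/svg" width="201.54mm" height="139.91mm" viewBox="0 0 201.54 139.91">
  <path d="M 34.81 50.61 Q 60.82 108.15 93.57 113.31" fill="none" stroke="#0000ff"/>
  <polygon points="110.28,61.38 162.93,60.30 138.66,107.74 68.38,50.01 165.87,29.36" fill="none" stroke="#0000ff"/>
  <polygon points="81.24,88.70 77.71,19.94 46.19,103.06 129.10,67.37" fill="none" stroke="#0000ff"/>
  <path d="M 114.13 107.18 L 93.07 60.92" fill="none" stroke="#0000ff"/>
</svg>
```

; Generated by LaserGRBL
G21
G90
G0 X34.81 Y89.30
M3 S932
G1 X45.48 Y68.38 F1003
G1 X56.70 Y51.65 F1003
G1 X68.45 Y39.11 F1003
G1 X80.74 Y30.76 F1003
G1 X93.57 Y26.60 F1003
M5
G0 X110.28 Y78.53
M3 S932
G1 X162.93 Y79.61 F1003
G1 X138.66 Y32.17 F1003
G1 X68.38 Y89.90 F1003
G1 X165.87 Y110.55 F1003
G1 X110.28 Y78.53 F1003
M5
G0 X81.24 Y51.21
M3 S932
G1 X77.71 Y119.97 F1003
G1 X46.19 Y36.85 F1003
G1 X129.10 Y72.54 F1003
G1 X81.24 Y51.21 F1003
M5
G0 X114.13 Y32.73
M3 S932
G1 X93.07 Y78.99 F1003
M5
G0 X0.00 Y0.00

1 u = 1 mm; y_m = 139.91 − y.

[1] `<path>` quadratic bezier, #0000ff→cut S932 F1003: (34.81,89.30) → (45.48,68.38) → (56.70,51.65) → (68.45,39.11) → (80.74,30.76) → (93.57,26.60)

[2] `<polygon>` closed polygon, #0000ff→cut S932 F1003: (110.28,78.53) → (162.93,79.61) → (138.66,32.17) → (68.38,89.90) → (165.87,110.55) → (110.28,78.53) (closed)

[3] `<polygon>` closed polygon, #0000ff→cut S932 F1003: (81.24,51.21) → (77.71,119.97) → (46.19,36.85) → (129.10,72.54) → (81.24,51.21) (closed)

[4] `<path>` line segment, #0000ff→cut S932 F1003: (114.13,32.73) → (93.07,78.99)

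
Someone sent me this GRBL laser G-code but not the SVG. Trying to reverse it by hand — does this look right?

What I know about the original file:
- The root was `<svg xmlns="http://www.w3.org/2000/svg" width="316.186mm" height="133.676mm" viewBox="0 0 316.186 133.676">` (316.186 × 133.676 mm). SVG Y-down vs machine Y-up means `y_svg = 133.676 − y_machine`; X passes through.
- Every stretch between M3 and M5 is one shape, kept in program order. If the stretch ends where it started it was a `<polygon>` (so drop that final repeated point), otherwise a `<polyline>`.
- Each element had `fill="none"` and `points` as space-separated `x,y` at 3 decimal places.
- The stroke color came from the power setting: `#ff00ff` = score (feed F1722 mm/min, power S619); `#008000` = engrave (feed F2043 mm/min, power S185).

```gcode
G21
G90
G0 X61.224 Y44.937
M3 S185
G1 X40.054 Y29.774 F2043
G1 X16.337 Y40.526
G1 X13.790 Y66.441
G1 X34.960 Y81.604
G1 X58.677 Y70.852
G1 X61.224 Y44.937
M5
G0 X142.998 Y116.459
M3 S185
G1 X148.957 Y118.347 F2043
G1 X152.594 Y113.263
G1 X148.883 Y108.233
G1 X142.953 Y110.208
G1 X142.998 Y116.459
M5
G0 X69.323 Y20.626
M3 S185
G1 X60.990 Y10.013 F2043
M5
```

Machine Y-up, SVG Y-down with viewBox height 133.676, so y_svg = 133.676 − y_machine; X carries over. Every run uses S185, so all elements get stroke `#008000` (engrave).

Run 1: The run returns to its start, so emit a `<polygon>` with points (Y-flipped): 61.224,88.739 40.054,103.902 16.337,93.150 13.790,67.235 34.960,52.072 58.677,62.824.

Run 2: The run returns to its start, so emit a `<polygon>` with points (Y-flipped): 142.998,17.217 148.957,15.329 152.594,20.413 148.883,25.443 142.953,23.468.

Run 3: The run is open, so emit a `<polyline>` with points (Y-flipped): 69.323,113.050 60.990,123.663.

<svg xmlns="http://www.w3.org/2000/svg" width="316.186mm" height="133.676mm" viewBox="0 0 316.186 133.676">
  <polygon points="61.224,88.739 40.054,103.902 16.337,93.150 13.790,67.235 34.960,52.072 58.677,62.824" fill="none" stroke="#008000"/>
  <polygon points="142.998,17.217 148.957,15.329 152.594,20.413 148.883,25.443 142.953,23.468" fill="none" stroke="#008000"/>
  <polyline points="69.323,113.050 60.990,123.663" fill="none" stroke="#008000"/>
</svg>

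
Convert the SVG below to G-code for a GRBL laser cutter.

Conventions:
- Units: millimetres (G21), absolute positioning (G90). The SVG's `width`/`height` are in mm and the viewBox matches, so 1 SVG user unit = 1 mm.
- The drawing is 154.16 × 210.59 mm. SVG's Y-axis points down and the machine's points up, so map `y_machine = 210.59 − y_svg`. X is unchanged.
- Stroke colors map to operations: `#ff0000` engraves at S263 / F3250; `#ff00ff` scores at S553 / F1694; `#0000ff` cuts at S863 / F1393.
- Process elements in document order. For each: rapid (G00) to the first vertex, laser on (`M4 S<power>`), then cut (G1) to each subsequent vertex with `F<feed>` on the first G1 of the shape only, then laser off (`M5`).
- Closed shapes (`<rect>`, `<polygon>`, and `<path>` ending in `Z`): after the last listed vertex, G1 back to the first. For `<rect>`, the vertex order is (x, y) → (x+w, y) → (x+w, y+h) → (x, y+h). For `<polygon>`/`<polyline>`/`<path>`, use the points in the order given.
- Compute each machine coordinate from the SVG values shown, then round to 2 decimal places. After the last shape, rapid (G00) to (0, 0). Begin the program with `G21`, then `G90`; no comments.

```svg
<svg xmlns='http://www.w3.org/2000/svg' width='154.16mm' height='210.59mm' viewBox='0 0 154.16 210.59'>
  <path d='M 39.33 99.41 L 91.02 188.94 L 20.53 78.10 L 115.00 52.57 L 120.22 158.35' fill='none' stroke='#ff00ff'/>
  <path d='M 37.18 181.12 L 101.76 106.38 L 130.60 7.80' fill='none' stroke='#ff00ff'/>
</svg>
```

Since the viewBox matches the mm dimensions, user units are millimetres directly. The only transform is the Y-flip y_m = 210.59 − y_svg.

Shape 1 is a open polyline drawn with `<path>`. Its stroke #ff00ff means score at S553, F1694. After flipping Y the toolpath is (39.33,111.18) → (91.02,21.65) → (20.53,132.49) → (115.00,158.02) → (120.22,52.24).

Shape 2 is a open polyline drawn with `<path>`. Its stroke #ff00ff means score at S553, F1694. After flipping Y the toolpath is (37.18,29.47) → (101.76,104.21) → (130.60,202.79).

G21
G90
G00 X39.33 Y111.18
M4 S553
G1 X91.02 Y21.65 F1694
G1 X20.53 Y132.49
G1 X115.00 Y158.02
G1 X120.22 Y52.24
M5
G00 X37.18 Y29.47
M4 S553
G1 X101.76 Y104.21 F1694
G1 X130.60 Y202.79
M5
G00 X0.00 Y0.00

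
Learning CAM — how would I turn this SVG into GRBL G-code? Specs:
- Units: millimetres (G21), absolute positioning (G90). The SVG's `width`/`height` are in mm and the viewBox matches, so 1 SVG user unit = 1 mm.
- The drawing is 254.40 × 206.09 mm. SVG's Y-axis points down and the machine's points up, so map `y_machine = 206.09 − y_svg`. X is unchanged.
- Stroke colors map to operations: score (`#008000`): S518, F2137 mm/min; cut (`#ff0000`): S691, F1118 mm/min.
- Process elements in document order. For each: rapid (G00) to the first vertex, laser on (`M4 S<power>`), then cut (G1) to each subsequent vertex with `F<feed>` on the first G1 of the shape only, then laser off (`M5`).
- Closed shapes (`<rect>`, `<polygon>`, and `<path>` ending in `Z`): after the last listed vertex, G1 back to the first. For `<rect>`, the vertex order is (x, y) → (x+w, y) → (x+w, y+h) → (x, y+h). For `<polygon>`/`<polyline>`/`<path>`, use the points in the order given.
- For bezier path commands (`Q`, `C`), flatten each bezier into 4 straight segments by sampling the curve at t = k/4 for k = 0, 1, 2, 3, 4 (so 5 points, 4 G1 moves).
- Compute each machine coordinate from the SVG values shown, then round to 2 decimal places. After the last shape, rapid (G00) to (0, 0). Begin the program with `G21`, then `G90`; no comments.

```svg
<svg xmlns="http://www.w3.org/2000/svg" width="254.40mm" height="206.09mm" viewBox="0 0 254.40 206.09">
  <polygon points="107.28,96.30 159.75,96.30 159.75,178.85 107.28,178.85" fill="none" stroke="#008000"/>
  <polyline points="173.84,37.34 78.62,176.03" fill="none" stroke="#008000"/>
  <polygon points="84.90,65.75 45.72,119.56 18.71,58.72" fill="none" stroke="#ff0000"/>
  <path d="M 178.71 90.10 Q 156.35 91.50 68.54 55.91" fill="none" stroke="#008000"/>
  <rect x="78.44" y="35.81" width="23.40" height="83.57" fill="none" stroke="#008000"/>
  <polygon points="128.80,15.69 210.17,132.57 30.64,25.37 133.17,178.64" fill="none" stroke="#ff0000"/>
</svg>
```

G21
G90
G00 X107.28 Y109.79
M4 S518
G1 X159.75 Y109.79 F2137
G1 X159.75 Y27.24
G1 X107.28 Y27.24
G1 X107.28 Y109.79
M5
G00 X173.84 Y168.75
M4 S518
G1 X78.62 Y30.06 F2137
M5
G00 X84.90 Y140.34
M4 S691
G1 X45.72 Y86.53 F1118
G1 X18.71 Y147.37
G1 X84.90 Y140.34
M5
G00 X178.71 Y115.99
M4 S518
G1 X163.44 Y117.60 F2137
G1 X139.99 Y123.84
G1 X108.35 Y134.70
G1 X68.54 Y150.18
M5
G00 X78.44 Y170.28
M4 S518
G1 X101.84 Y170.28 F2137
G1 X101.84 Y86.71
G1 X78.44 Y86.71
G1 X78.44 Y170.28
M5
G00 X128.80 Y190.40
M4 S691
G1 X210.17 Y73.52 F1118
G1 X30.64 Y180.72
G1 X133.17 Y27.45
G1 X128.80 Y190.40
M5
G00 X0.00 Y0.00

Since the viewBox matches the mm dimensions, user units are millimetres directly. The only transform is the Y-flip y_m = 206.09 − y_svg.

Shape 1 is a rectangle drawn with `<polygon>`. Its stroke #008000 means score at S518, F2137. After flipping Y the toolpath is (107.28,109.79) → (159.75,109.79) → (159.75,27.24) → (107.28,27.24) → (107.28,109.79), returning to the start.

Shape 2 is a line segment drawn with `<polyline>`. Its stroke #008000 means score at S518, F2137. After flipping Y the toolpath is (173.84,168.75) → (78.62,30.06).

Shape 3 is a regular polygon drawn with `<polygon>`. Its stroke #ff0000 means cut at S691, F1118. After flipping Y the toolpath is (84.90,140.34) → (45.72,86.53) → (18.71,147.37) → (84.90,140.34), returning to the start.

Shape 4 is a quadratic bezier drawn with `<path>`. Its stroke #008000 means score at S518, F2137. After flipping Y the toolpath is (178.71,115.99) → (163.44,117.60) → (139.99,123.84) → (108.35,134.70) → (68.54,150.18).

Shape 5 is a rectangle drawn with `<rect>`. Its stroke #008000 means score at S518, F2137. After flipping Y the toolpath is (78.44,170.28) → (101.84,170.28) → (101.84,86.71) → (78.44,86.71) → (78.44,170.28), returning to the start.

Shape 6 is a closed polygon drawn with `<polygon>`. Its stroke #ff0000 means cut at S691, F1118. After flipping Y the toolpath is (128.80,190.40) → (210.17,73.52) → (30.64,180.72) → (133.17,27.45) → (128.80,190.40), returning to the start.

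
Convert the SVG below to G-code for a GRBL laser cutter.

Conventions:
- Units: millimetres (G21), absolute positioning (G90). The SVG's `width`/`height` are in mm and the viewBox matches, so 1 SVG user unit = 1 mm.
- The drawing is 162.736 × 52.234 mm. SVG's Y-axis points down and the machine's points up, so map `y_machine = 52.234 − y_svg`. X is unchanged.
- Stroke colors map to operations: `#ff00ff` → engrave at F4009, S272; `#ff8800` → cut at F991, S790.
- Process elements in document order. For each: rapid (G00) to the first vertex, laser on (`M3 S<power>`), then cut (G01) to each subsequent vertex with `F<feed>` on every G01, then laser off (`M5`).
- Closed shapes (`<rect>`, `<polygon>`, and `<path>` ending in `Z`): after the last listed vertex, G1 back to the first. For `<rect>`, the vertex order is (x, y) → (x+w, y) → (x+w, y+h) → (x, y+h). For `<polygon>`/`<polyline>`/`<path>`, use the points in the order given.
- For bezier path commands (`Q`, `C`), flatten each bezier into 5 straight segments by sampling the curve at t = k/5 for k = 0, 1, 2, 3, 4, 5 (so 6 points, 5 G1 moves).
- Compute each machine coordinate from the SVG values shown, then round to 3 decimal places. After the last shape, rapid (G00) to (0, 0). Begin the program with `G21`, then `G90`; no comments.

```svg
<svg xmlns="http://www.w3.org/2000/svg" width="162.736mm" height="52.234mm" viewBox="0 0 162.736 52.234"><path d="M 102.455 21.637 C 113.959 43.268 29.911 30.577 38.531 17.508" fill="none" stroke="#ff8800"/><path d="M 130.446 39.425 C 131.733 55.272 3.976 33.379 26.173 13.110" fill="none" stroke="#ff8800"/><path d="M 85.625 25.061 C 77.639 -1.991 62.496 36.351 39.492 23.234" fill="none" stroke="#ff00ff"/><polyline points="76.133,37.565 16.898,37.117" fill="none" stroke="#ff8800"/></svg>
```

1 u = 1 mm; y_m = 52.234 − y.

[1] `<path>` cubic bezier, #ff8800→cut S790 F991: (102.455,30.597) → (99.397,21.465) → (82.441,18.942) → (60.622,21.397) → (42.973,27.202) → (38.531,34.726)

[2] `<path>` cubic bezier, #ff8800→cut S790 F991: (130.446,12.809) → (117.965,7.515) → (87.905,9.389) → (53.659,16.541) → (28.617,27.083) → (26.173,39.124)

[3] `<path>` cubic bezier, #ff00ff→engrave S272 F4009: (85.625,27.173) → (79.969,36.492) → (72.561,35.725) → (63.369,30.481) → (52.357,26.370) → (39.492,29.000)

[4] `<polyline>` line segment, #ff8800→cut S790 F991: (76.133,14.669) → (16.898,15.117)

G21
G90
G00 X102.455 Y30.597
M3 S790
G01 X99.397 Y21.465 F991
G01 X82.441 Y18.942 F991
G01 X60.622 Y21.397 F991
G01 X42.973 Y27.202 F991
G01 X38.531 Y34.726 F991
M5
G00 X130.446 Y12.809
M3 S790
G01 X117.965 Y7.515 F991
G01 X87.905 Y9.389 F991
G01 X53.659 Y16.541 F991
G01 X28.617 Y27.083 F991
G01 X26.173 Y39.124 F991
M5
G00 X85.625 Y27.173
M3 S272
G01 X79.969 Y36.492 F4009
G01 X72.561 Y35.725 F4009
G01 X63.369 Y30.481 F4009
G01 X52.357 Y26.370 F4009
G01 X39.492 Y29.000 F4009
M5
G00 X76.133 Y14.669
M3 S790
G01 X16.898 Y15.117 F991
M5
G00 X0.000 Y0.000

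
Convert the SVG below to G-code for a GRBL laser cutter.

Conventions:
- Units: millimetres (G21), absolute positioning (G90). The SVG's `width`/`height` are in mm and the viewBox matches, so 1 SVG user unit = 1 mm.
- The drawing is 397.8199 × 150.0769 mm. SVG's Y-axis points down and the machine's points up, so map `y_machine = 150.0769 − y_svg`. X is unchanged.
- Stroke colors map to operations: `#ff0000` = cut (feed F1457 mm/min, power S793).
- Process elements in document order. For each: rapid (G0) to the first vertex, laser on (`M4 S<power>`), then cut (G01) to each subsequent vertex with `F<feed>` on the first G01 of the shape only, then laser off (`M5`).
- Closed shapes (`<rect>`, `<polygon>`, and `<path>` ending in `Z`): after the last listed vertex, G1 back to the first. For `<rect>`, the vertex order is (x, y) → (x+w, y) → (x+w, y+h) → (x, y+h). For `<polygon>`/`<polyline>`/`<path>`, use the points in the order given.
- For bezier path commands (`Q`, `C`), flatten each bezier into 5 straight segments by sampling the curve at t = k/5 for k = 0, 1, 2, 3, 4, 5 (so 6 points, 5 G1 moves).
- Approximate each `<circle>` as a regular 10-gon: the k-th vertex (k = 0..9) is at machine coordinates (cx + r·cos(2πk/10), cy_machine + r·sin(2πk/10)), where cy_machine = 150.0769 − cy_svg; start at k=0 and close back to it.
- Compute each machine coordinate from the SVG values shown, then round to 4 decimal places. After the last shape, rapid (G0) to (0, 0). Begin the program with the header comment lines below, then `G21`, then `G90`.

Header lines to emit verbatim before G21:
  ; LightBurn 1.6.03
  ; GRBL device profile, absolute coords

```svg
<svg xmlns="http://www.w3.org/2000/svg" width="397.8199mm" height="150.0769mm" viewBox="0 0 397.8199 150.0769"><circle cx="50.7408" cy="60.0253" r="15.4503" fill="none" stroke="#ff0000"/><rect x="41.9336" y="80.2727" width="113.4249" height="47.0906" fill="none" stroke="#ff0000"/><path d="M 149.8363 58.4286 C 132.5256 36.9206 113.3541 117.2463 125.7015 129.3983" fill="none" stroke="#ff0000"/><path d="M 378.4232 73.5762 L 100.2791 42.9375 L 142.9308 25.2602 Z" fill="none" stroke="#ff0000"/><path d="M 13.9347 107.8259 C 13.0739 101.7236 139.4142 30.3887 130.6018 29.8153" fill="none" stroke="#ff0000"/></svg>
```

1 u = 1 mm; y_m = 150.0769 − y.

[1] `<circle>` circle, #ff0000→cut S793 F1457: (66.1911,90.0516) → (63.2404,99.1331) → (55.5152,104.7457) → (45.9664,104.7457) → (38.2412,99.1331) → (35.2905,90.0516) → (38.2412,80.9701) → (45.9664,75.3575) → (55.5152,75.3575) → (63.2404,80.9701) → (66.1911,90.0516) (closed)

[2] `<rect>` rectangle, #ff0000→cut S793 F1457: (41.9336,69.8042) → (155.3585,69.8042) → (155.3585,22.7136) → (41.9336,22.7136) → (41.9336,69.8042) (closed)

[3] `<path>` cubic bezier, #ff0000→cut S793 F1457: (149.8363,91.6483) → (139.4936,93.6931) → (130.3066,79.4582) → (123.8774,57.1039) → (121.8083,34.7906) → (125.7015,20.6786)

[4] `<path>` closed polygon, #ff0000→cut S793 F1457: (378.4232,76.5007) → (100.2791,107.1394) → (142.9308,124.8167) → (378.4232,76.5007) (closed)

[5] `<path>` cubic bezier, #ff0000→cut S793 F1457: (13.9347,42.2510) → (26.5835,52.6523) → (57.1676,72.1818) → (93.0940,94.3116) → (121.7697,112.5141) → (130.6018,120.2616)

; LightBurn 1.6.03
; GRBL device profile, absolute coords
G21
G90
G0 X66.1911 Y90.0516
M4 S793
G01 X63.2404 Y99.1331 F1457
G01 X55.5152 Y104.7457
G01 X45.9664 Y104.7457
G01 X38.2412 Y99.1331
G01 X35.2905 Y90.0516
G01 X38.2412 Y80.9701
G01 X45.9664 Y75.3575
G01 X55.5152 Y75.3575
G01 X63.2404 Y80.9701
G01 X66.1911 Y90.0516
M5
G0 X41.9336 Y69.8042
M4 S793
G01 X155.3585 Y69.8042 F1457
G01 X155.3585 Y22.7136
G01 X41.9336 Y22.7136
G01 X41.9336 Y69.8042
M5
G0 X149.8363 Y91.6483
M4 S793
G01 X139.4936 Y93.6931 F1457
G01 X130.3066 Y79.4582
G01 X123.8774 Y57.1039
G01 X121.8083 Y34.7906
G01 X125.7015 Y20.6786
M5
G0 X378.4232 Y76.5007
M4 S793
G01 X100.2791 Y107.1394 F1457
G01 X142.9308 Y124.8167
G01 X378.4232 Y76.5007
M5
G0 X13.9347 Y42.2510
M4 S793
G01 X26.5835 Y52.6523 F1457
G01 X57.1676 Y72.1818
G01 X93.0940 Y94.3116
G01 X121.7697 Y112.5141
G01 X130.6018 Y120.2616
M5
G0 X0.0000 Y0.0000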